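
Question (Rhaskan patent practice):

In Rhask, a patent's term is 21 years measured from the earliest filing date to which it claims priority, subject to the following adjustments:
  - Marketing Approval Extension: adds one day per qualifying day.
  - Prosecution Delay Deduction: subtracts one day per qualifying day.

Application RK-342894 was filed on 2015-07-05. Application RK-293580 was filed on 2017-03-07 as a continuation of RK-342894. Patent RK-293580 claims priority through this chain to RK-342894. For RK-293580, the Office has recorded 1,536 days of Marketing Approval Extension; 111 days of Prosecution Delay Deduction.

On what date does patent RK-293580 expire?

2040-05-30

Earliest priority filing: 5 July 2015.
Base term: 5 July 2015 + 21 years → 5 July 2036.
Marketing Approval Extension: +1536 days → 18 September 2040.
Prosecution Delay Deduction: −111 days → 30 May 2040.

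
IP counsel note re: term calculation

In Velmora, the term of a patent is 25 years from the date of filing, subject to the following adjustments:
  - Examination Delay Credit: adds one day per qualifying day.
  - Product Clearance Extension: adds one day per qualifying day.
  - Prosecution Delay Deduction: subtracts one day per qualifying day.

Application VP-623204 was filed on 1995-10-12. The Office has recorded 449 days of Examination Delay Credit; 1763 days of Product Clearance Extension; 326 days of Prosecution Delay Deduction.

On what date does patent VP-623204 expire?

2025-12-11

Base term: filing date + 25 years → 12 October 2020.
Examination Delay Credit: +449 days → 4 January 2022.
Product Clearance Extension: +1763 days → 2 November 2026.
Prosecution Delay Deduction: −326 days → 11 December 2025.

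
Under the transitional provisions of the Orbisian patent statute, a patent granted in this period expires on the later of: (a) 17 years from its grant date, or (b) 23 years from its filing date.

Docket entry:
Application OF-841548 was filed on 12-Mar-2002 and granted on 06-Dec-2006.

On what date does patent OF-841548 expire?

2025-03-12

(a) grant + 17 years → 6 December 2023.
(b) filing + 23 years → 12 March 2025.
Later of the two: 12 March 2025.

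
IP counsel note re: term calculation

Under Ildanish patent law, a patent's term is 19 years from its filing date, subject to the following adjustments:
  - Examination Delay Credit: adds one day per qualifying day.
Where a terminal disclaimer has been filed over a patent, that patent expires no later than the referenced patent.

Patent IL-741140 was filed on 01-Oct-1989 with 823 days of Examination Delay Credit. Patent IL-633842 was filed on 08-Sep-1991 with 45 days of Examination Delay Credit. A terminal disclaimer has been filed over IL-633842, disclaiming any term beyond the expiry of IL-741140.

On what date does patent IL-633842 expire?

Natural term of IL-633842:
  Base: filing + 19 years → 8 September 2010.
  Examination Delay Credit: +45 days → 23 October 2010.
Expiry of referenced patent IL-741140:
  Base: filing + 19 years → 1 October 2008.
  Examination Delay Credit: +823 days → 2 January 2011.
Terminal disclaimer: IL-633842 expires on the earlier of 23 October 2010 and 2 January 2011.

2010-10-23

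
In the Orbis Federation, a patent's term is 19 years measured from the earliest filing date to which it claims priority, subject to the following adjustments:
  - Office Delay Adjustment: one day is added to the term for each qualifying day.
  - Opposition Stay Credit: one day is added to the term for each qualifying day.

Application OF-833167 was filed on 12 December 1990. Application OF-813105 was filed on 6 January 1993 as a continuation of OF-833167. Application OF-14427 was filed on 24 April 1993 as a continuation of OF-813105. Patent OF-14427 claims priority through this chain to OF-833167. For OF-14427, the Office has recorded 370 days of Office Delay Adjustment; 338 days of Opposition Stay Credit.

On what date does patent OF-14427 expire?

November 20, 2011

Earliest priority filing: 12 December 1990.
Base term: 12 December 1990 + 19 years → 12 December 2009.
Office Delay Adjustment: +370 days → 17 December 2010.
Opposition Stay Credit: +338 days → 20 November 2011.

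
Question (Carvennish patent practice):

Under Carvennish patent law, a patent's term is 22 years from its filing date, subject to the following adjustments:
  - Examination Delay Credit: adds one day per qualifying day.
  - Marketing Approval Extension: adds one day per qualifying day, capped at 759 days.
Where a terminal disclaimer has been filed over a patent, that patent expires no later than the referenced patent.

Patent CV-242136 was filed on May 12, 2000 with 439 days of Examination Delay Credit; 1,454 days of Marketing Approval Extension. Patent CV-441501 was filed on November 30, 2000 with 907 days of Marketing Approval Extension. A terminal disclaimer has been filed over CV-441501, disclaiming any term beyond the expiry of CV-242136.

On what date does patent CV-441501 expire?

Natural term of CV-441501:
  Base: filing + 22 years → 30 November 2022.
  Marketing Approval Extension: 907 days claimed exceeds the 759-day cap, so +759 days → 28 December 2024.
Expiry of referenced patent CV-242136:
  Base: filing + 22 years → 12 May 2022.
  Examination Delay Credit: +439 days → 25 July 2023.
  Marketing Approval Extension: 1454 days claimed exceeds the 759-day cap, so +759 days → 22 August 2025.
Terminal disclaimer: CV-441501 expires on the earlier of 28 December 2024 and 22 August 2025.

December 28, 2024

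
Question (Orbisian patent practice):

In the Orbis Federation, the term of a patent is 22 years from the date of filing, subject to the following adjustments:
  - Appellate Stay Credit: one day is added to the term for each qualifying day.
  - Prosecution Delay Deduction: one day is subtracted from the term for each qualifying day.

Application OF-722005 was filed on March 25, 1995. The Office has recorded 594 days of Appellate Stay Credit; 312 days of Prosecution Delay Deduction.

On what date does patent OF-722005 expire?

2018-01-01

Base term: filing date + 22 years → 25 March 2017.
Appellate Stay Credit: +594 days → 9 November 2018.
Prosecution Delay Deduction: −312 days → 1 January 2018.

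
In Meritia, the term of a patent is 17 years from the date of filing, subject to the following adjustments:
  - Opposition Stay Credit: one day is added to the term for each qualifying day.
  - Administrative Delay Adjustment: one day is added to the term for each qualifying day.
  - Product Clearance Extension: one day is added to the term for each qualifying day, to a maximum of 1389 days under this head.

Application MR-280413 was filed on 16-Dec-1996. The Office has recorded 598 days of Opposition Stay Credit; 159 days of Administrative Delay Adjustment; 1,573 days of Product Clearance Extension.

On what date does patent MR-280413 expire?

2019-11-01

Base term: filing date + 17 years → 16 December 2013.
Opposition Stay Credit: +598 days → 6 August 2015.
Administrative Delay Adjustment: +159 days → 12 January 2016.
Product Clearance Extension: 1573 days claimed exceeds the 1389-day cap, so +1389 days → 1 November 2019.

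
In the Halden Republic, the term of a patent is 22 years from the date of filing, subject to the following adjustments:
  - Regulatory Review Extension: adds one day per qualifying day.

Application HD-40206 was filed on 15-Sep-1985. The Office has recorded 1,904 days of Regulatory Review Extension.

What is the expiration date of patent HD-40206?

December 1, 2012

Base term: filing date + 22 years → 15 September 2007.
Regulatory Review Extension: +1904 days → 1 December 2012.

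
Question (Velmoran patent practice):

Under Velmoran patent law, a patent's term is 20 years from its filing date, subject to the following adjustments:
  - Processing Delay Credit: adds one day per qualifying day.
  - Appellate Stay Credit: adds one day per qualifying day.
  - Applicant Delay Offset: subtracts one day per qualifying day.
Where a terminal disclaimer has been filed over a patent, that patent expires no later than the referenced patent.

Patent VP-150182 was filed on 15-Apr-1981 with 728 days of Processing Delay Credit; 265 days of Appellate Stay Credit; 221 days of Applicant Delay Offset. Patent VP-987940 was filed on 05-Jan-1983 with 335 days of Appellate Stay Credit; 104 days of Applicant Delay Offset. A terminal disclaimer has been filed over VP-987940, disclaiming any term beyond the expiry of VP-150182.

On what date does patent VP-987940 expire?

Natural term of VP-987940:
  Base: filing + 20 years → 5 January 2003.
  Appellate Stay Credit: +335 days → 6 December 2003.
  Applicant Delay Offset: −104 days → 24 August 2003.
Expiry of referenced patent VP-150182:
  Base: filing + 20 years → 15 April 2001.
  Processing Delay Credit: +728 days → 13 April 2003.
  Appellate Stay Credit: +265 days → 3 January 2004.
  Applicant Delay Offset: −221 days → 27 May 2003.
Terminal disclaimer: VP-987940 expires on the earlier of 24 August 2003 and 27 May 2003.

2003-05-27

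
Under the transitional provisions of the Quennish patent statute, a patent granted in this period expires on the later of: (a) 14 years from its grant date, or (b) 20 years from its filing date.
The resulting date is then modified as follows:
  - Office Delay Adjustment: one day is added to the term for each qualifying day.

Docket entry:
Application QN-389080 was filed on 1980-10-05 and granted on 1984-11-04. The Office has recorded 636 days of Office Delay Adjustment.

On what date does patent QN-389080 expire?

(a) grant + 14 years → 4 November 1998.
(b) filing + 20 years → 5 October 2000.
Later of the two: 5 October 2000.
Office Delay Adjustment: +636 days → 3 July 2002.

2002-07-03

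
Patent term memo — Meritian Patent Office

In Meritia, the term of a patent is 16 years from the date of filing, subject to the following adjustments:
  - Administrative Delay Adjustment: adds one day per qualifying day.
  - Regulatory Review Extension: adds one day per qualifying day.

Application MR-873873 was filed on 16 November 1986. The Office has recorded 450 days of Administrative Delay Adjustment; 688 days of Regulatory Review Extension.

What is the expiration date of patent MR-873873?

Base term: filing date + 16 years → 16 November 2002.
Administrative Delay Adjustment: +450 days → 9 February 2004.
Regulatory Review Extension: +688 days → 28 December 2005.

2005-12-28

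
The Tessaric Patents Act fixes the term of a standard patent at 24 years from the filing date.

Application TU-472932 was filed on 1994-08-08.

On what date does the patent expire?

2018-08-08

Filing date + 24 years → 8 August 2018.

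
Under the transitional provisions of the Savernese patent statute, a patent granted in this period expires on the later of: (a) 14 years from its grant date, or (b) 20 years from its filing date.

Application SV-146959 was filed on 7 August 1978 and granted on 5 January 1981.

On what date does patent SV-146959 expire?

August 7, 1998

(a) grant + 14 years → 5 January 1995.
(b) filing + 20 years → 7 August 1998.
Later of the two: 7 August 1998.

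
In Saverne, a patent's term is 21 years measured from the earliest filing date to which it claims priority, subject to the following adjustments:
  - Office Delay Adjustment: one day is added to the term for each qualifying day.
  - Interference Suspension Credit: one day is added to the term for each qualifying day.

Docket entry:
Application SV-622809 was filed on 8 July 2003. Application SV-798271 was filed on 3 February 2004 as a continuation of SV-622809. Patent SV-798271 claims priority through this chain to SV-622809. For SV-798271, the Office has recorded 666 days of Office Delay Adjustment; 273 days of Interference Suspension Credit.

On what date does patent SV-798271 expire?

Earliest priority filing: 8 July 2003.
Base term: 8 July 2003 + 21 years → 8 July 2024.
Office Delay Adjustment: +666 days → 5 May 2026.
Interference Suspension Credit: +273 days → 2 February 2027.

2027-02-02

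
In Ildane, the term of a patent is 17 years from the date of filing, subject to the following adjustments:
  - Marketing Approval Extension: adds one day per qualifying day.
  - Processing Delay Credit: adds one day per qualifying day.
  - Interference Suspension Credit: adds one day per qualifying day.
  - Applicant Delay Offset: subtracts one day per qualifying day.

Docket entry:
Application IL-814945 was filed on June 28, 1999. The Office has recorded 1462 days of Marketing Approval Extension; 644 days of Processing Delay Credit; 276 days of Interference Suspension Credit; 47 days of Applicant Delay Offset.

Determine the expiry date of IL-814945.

Base term: filing date + 17 years → 28 June 2016.
Marketing Approval Extension: +1462 days → 29 June 2020.
Processing Delay Credit: +644 days → 4 April 2022.
Interference Suspension Credit: +276 days → 5 January 2023.
Applicant Delay Offset: −47 days → 19 November 2022.

November 19, 2022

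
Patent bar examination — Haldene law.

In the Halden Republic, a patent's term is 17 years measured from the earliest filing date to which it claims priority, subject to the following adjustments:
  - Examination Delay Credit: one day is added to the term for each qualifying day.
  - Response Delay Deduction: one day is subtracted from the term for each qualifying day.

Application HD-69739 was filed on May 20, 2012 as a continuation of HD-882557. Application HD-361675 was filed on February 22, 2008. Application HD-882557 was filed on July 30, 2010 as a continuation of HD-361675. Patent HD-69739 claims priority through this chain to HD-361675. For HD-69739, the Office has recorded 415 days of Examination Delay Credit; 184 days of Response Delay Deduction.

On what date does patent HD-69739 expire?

Earliest priority filing: 22 February 2008.
Base term: 22 February 2008 + 17 years → 22 February 2025.
Examination Delay Credit: +415 days → 13 April 2026.
Response Delay Deduction: −184 days → 11 October 2025.

October 11, 2025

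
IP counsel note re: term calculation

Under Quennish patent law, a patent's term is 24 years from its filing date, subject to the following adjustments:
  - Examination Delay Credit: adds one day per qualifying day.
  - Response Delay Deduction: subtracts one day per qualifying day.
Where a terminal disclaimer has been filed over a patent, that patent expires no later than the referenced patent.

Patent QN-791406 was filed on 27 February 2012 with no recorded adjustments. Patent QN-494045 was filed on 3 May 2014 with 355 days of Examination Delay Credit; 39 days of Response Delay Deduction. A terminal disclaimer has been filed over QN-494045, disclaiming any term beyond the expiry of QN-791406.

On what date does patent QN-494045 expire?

February 27, 2036

Natural term of QN-494045:
  Base: filing + 24 years → 3 May 2038.
  Examination Delay Credit: +355 days → 23 April 2039.
  Response Delay Deduction: −39 days → 15 March 2039.
Expiry of referenced patent QN-791406:
  Base: filing + 24 years → 27 February 2036.
Terminal disclaimer: QN-494045 expires on the earlier of 15 March 2039 and 27 February 2036.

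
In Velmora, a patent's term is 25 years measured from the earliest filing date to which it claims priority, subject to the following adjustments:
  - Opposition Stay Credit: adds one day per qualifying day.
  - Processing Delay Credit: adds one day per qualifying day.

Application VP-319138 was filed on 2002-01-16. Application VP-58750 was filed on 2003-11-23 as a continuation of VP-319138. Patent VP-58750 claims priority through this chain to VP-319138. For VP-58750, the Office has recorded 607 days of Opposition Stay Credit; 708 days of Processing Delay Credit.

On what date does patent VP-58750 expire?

Earliest priority filing: 16 January 2002.
Base term: 16 January 2002 + 25 years → 16 January 2027.
Opposition Stay Credit: +607 days → 14 September 2028.
Processing Delay Credit: +708 days → 23 August 2030.

August 23, 2030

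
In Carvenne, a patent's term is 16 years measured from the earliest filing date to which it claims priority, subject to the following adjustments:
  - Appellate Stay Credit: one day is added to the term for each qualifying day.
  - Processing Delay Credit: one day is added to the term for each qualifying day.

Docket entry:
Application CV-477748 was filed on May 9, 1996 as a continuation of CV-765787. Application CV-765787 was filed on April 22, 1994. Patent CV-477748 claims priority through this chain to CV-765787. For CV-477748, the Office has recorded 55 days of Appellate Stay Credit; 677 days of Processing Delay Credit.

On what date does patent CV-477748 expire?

April 23, 2012

Earliest priority filing: 22 April 1994.
Base term: 22 April 1994 + 16 years → 22 April 2010.
Appellate Stay Credit: +55 days → 16 June 2010.
Processing Delay Credit: +677 days → 23 April 2012.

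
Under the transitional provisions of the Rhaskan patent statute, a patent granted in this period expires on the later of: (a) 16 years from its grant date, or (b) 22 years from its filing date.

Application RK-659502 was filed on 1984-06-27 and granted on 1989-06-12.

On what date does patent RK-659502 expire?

2006-06-27

(a) grant + 16 years → 12 June 2005.
(b) filing + 22 years → 27 June 2006.
Later of the two: 27 June 2006.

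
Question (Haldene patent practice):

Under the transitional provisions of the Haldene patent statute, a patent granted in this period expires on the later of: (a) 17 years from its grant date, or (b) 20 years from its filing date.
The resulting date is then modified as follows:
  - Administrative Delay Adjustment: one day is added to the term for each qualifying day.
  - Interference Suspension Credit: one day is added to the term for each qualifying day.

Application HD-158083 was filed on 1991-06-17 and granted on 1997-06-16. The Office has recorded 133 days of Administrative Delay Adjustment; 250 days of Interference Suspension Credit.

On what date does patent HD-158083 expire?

(a) grant + 17 years → 16 June 2014.
(b) filing + 20 years → 17 June 2011.
Later of the two: 16 June 2014.
Administrative Delay Adjustment: +133 days → 27 October 2014.
Interference Suspension Credit: +250 days → 4 July 2015.

July 4, 2015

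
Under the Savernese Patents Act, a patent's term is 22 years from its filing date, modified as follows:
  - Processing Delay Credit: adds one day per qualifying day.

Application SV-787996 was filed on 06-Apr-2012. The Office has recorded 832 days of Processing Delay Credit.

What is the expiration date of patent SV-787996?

2036-07-16

Base term: filing date + 22 years → 6 April 2034.
Processing Delay Credit: +832 days → 16 July 2036.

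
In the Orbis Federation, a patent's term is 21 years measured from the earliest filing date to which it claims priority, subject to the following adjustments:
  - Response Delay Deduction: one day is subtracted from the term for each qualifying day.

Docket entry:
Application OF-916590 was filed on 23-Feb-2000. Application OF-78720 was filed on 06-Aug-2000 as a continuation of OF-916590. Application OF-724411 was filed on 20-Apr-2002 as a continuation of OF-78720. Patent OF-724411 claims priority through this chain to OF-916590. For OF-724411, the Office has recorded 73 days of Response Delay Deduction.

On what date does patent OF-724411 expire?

Earliest priority filing: 23 February 2000.
Base term: 23 February 2000 + 21 years → 23 February 2021.
Response Delay Deduction: −73 days → 12 December 2020.

2020-12-12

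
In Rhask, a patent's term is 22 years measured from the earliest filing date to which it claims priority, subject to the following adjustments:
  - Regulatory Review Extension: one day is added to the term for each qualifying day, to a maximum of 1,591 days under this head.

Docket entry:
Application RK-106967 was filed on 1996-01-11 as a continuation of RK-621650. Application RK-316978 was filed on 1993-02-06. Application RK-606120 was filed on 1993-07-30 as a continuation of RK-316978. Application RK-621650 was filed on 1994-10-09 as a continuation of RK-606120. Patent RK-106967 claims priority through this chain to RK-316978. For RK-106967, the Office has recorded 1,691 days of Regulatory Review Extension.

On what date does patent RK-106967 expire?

2019-06-16

Earliest priority filing: 6 February 1993.
Base term: 6 February 1993 + 22 years → 6 February 2015.
Regulatory Review Extension: 1691 days claimed exceeds the 1591-day cap, so +1591 days → 16 June 2019.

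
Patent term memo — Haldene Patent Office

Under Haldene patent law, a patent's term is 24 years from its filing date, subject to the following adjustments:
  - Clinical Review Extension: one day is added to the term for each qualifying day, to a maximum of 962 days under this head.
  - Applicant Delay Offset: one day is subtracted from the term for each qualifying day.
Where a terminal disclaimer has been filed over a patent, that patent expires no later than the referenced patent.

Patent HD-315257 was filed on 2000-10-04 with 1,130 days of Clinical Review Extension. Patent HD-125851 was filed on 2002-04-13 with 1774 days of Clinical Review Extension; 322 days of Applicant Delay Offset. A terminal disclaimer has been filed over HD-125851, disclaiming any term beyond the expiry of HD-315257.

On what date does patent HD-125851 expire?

Natural term of HD-125851:
  Base: filing + 24 years → 13 April 2026.
  Clinical Review Extension: 1774 days claimed exceeds the 962-day cap, so +962 days → 30 November 2028.
  Applicant Delay Offset: −322 days → 13 January 2028.
Expiry of referenced patent HD-315257:
  Base: filing + 24 years → 4 October 2024.
  Clinical Review Extension: 1130 days claimed exceeds the 962-day cap, so +962 days → 24 May 2027.
Terminal disclaimer: HD-125851 expires on the earlier of 13 January 2028 and 24 May 2027.

2027-05-24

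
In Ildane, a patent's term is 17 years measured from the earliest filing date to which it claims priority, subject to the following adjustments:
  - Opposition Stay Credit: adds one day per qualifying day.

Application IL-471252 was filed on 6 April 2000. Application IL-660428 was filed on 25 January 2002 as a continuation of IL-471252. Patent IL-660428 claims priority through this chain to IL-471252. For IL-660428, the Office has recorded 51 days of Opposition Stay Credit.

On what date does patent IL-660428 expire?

2017-05-27

Earliest priority filing: 6 April 2000.
Base term: 6 April 2000 + 17 years → 6 April 2017.
Opposition Stay Credit: +51 days → 27 May 2017.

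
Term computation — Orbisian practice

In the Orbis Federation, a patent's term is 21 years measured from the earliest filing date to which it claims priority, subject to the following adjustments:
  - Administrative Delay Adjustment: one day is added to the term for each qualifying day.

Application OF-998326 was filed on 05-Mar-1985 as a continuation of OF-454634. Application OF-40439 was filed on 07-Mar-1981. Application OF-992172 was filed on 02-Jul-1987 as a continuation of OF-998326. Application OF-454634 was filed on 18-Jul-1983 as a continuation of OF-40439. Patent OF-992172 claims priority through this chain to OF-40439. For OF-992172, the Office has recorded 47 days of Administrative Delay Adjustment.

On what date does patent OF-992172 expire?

Earliest priority filing: 7 March 1981.
Base term: 7 March 1981 + 21 years → 7 March 2002.
Administrative Delay Adjustment: +47 days → 23 April 2002.

2002-04-23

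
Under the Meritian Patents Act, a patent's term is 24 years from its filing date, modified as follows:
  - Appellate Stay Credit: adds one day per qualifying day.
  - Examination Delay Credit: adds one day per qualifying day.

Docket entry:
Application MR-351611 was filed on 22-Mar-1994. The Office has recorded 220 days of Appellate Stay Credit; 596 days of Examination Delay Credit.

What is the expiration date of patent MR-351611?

2020-06-15

Base term: filing date + 24 years → 22 March 2018.
Appellate Stay Credit: +220 days → 28 October 2018.
Examination Delay Credit: +596 days → 15 June 2020.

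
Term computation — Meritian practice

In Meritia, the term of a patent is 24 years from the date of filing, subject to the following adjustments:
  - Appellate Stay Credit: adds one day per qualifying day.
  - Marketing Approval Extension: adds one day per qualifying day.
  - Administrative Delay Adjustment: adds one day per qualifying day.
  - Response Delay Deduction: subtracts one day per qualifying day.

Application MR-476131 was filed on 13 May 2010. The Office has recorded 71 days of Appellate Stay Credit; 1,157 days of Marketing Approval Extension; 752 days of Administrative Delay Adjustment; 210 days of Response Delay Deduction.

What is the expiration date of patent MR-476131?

March 18, 2039

Base term: filing date + 24 years → 13 May 2034.
Appellate Stay Credit: +71 days → 23 July 2034.
Marketing Approval Extension: +1157 days → 22 September 2037.
Administrative Delay Adjustment: +752 days → 14 October 2039.
Response Delay Deduction: −210 days → 18 March 2039.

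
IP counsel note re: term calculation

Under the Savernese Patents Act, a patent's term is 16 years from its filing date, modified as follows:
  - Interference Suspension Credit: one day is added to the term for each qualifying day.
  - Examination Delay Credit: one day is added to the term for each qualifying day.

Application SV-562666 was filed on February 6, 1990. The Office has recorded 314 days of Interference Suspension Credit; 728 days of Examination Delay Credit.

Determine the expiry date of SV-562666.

2008-12-14

Base term: filing date + 16 years → 6 February 2006.
Interference Suspension Credit: +314 days → 17 December 2006.
Examination Delay Credit: +728 days → 14 December 2008.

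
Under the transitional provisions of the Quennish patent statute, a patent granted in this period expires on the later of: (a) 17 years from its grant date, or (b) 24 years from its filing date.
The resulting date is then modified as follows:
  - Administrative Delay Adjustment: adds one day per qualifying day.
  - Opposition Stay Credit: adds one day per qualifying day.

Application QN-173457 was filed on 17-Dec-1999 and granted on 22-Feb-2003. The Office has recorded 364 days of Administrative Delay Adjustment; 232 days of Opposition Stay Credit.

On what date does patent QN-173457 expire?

(a) grant + 17 years → 22 February 2020.
(b) filing + 24 years → 17 December 2023.
Later of the two: 17 December 2023.
Administrative Delay Adjustment: +364 days → 15 December 2024.
Opposition Stay Credit: +232 days → 4 August 2025.

2025-08-04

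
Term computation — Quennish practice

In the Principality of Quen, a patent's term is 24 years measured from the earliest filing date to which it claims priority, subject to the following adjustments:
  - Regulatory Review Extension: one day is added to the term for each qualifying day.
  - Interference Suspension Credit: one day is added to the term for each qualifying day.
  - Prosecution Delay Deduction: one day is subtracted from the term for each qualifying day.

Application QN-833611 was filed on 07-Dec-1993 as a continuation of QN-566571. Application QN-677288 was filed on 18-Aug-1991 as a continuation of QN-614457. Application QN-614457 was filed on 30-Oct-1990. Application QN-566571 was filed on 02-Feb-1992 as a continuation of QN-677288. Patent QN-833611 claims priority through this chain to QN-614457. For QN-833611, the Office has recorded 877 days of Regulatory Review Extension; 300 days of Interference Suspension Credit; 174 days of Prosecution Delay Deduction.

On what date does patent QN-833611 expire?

2017-07-29

Earliest priority filing: 30 October 1990.
Base term: 30 October 1990 + 24 years → 30 October 2014.
Regulatory Review Extension: +877 days → 25 March 2017.
Interference Suspension Credit: +300 days → 19 January 2018.
Prosecution Delay Deduction: −174 days → 29 July 2017.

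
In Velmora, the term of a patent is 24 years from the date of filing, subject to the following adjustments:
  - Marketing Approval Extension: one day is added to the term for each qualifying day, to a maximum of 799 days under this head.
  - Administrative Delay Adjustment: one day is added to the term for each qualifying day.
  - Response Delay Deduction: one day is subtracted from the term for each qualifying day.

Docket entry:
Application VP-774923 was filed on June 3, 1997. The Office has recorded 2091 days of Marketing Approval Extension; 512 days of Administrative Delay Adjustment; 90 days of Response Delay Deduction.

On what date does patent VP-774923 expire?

October 6, 2024

Base term: filing date + 24 years → 3 June 2021.
Marketing Approval Extension: 2091 days claimed exceeds the 799-day cap, so +799 days → 11 August 2023.
Administrative Delay Adjustment: +512 days → 4 January 2025.
Response Delay Deduction: −90 days → 6 October 2024.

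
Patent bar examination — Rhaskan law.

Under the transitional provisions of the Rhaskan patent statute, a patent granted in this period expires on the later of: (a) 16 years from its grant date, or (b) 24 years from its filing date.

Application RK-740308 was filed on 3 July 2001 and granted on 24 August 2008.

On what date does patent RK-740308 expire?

July 3, 2025

(a) grant + 16 years → 24 August 2024.
(b) filing + 24 years → 3 July 2025.
Later of the two: 3 July 2025.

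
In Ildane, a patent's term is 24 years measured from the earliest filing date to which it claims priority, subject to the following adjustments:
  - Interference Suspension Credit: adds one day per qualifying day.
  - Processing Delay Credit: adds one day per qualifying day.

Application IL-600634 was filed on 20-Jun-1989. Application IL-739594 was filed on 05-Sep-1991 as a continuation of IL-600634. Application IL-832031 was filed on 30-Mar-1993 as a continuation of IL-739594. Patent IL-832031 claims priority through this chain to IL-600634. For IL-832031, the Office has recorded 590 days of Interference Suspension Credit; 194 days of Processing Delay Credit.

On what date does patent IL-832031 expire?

Earliest priority filing: 20 June 1989.
Base term: 20 June 1989 + 24 years → 20 June 2013.
Interference Suspension Credit: +590 days → 31 January 2015.
Processing Delay Credit: +194 days → 13 August 2015.

2015-08-13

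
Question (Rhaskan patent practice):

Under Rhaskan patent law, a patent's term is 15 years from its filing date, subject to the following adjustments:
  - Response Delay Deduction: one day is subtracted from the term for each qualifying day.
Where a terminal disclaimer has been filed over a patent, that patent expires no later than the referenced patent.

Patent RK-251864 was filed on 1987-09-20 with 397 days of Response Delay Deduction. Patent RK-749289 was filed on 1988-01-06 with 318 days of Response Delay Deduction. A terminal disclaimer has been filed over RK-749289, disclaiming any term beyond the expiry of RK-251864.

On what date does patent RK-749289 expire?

Natural term of RK-749289:
  Base: filing + 15 years → 6 January 2003.
  Response Delay Deduction: −318 days → 22 February 2002.
Expiry of referenced patent RK-251864:
  Base: filing + 15 years → 20 September 2002.
  Response Delay Deduction: −397 days → 19 August 2001.
Terminal disclaimer: RK-749289 expires on the earlier of 22 February 2002 and 19 August 2001.

August 19, 2001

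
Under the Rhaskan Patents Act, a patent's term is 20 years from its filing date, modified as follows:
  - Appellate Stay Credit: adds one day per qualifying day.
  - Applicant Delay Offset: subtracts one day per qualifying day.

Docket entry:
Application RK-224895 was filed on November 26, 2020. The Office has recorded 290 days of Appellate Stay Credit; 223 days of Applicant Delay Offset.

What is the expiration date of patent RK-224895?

2041-02-01

Base term: filing date + 20 years → 26 November 2040.
Appellate Stay Credit: +290 days → 12 September 2041.
Applicant Delay Offset: −223 days → 1 February 2041.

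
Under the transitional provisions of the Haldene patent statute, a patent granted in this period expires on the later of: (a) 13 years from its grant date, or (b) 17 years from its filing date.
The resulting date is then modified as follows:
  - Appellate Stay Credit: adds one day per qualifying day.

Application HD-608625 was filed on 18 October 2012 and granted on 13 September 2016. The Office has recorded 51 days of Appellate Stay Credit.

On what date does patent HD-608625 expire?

(a) grant + 13 years → 13 September 2029.
(b) filing + 17 years → 18 October 2029.
Later of the two: 18 October 2029.
Appellate Stay Credit: +51 days → 8 December 2029.

December 8, 2029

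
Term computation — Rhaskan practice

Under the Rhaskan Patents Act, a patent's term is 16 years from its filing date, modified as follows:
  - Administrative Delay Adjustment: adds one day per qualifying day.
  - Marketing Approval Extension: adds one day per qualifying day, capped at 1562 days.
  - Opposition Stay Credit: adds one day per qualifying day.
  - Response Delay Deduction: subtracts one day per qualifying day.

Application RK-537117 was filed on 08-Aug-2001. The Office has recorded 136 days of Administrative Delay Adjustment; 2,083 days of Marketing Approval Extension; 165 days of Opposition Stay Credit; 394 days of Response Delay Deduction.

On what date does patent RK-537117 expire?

August 16, 2021

Base term: filing date + 16 years → 8 August 2017.
Administrative Delay Adjustment: +136 days → 22 December 2017.
Marketing Approval Extension: 2083 days claimed exceeds the 1562-day cap, so +1562 days → 2 April 2022.
Opposition Stay Credit: +165 days → 14 September 2022.
Response Delay Deduction: −394 days → 16 August 2021.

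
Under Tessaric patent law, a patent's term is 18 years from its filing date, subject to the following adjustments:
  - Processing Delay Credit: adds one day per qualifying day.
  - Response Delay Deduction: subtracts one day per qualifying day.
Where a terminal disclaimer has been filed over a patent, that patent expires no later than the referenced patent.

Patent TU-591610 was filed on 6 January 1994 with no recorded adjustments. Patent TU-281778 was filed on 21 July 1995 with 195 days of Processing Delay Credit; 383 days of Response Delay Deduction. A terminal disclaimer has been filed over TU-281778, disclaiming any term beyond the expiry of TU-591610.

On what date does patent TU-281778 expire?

January 6, 2012

Natural term of TU-281778:
  Base: filing + 18 years → 21 July 2013.
  Processing Delay Credit: +195 days → 1 February 2014.
  Response Delay Deduction: −383 days → 14 January 2013.
Expiry of referenced patent TU-591610:
  Base: filing + 18 years → 6 January 2012.
Terminal disclaimer: TU-281778 expires on the earlier of 14 January 2013 and 6 January 2012.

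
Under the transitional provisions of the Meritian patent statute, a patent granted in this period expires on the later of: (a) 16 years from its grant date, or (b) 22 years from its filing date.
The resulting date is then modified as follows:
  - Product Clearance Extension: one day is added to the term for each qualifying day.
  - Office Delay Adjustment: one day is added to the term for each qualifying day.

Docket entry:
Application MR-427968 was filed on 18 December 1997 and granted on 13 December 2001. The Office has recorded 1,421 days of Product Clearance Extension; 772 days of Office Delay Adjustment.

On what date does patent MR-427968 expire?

(a) grant + 16 years → 13 December 2017.
(b) filing + 22 years → 18 December 2019.
Later of the two: 18 December 2019.
Product Clearance Extension: +1421 days → 8 November 2023.
Office Delay Adjustment: +772 days → 19 December 2025.

2025-12-19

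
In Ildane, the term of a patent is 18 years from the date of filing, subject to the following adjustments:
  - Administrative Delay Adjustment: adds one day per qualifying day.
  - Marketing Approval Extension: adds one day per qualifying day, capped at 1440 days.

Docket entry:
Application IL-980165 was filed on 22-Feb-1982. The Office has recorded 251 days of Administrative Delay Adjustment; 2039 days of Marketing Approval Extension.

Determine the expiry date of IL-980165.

Base term: filing date + 18 years → 22 February 2000.
Administrative Delay Adjustment: +251 days → 30 October 2000.
Marketing Approval Extension: 2039 days claimed exceeds the 1440-day cap, so +1440 days → 9 October 2004.

2004-10-09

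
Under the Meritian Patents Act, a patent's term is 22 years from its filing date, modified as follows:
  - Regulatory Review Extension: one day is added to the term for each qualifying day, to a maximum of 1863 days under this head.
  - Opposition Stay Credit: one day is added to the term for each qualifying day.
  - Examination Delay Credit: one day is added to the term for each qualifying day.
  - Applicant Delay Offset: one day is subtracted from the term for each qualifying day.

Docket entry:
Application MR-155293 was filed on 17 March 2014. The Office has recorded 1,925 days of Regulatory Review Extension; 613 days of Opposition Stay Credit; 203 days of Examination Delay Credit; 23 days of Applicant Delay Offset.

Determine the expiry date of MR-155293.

Base term: filing date + 22 years → 17 March 2036.
Regulatory Review Extension: 1925 days claimed exceeds the 1863-day cap, so +1863 days → 23 April 2041.
Opposition Stay Credit: +613 days → 27 December 2042.
Examination Delay Credit: +203 days → 18 July 2043.
Applicant Delay Offset: −23 days → 25 June 2043.

June 25, 2043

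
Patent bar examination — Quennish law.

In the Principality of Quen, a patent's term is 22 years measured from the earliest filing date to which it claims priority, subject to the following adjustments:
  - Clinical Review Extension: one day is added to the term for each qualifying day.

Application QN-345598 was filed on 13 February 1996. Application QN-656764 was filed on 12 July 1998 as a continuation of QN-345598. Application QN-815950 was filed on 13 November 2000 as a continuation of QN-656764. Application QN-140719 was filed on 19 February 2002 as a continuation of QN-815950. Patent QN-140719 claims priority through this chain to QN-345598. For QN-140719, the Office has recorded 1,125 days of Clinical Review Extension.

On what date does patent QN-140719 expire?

Earliest priority filing: 13 February 1996.
Base term: 13 February 1996 + 22 years → 13 February 2018.
Clinical Review Extension: +1125 days → 14 March 2021.

2021-03-14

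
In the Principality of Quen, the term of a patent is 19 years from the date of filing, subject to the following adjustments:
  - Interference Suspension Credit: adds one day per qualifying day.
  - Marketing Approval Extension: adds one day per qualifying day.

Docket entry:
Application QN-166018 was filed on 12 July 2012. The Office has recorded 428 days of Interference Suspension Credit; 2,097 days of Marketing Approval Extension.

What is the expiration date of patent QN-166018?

Base term: filing date + 19 years → 12 July 2031.
Interference Suspension Credit: +428 days → 12 September 2032.
Marketing Approval Extension: +2097 days → 10 June 2038.

2038-06-10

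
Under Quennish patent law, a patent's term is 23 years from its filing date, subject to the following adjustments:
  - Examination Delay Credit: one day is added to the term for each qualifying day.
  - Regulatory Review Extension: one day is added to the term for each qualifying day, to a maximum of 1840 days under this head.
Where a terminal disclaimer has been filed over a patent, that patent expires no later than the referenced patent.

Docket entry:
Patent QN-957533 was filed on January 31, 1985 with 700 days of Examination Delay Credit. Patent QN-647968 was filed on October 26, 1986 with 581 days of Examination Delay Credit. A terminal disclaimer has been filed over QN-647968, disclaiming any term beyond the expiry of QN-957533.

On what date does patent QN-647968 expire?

Natural term of QN-647968:
  Base: filing + 23 years → 26 October 2009.
  Examination Delay Credit: +581 days → 30 May 2011.
Expiry of referenced patent QN-957533:
  Base: filing + 23 years → 31 January 2008.
  Examination Delay Credit: +700 days → 31 December 2009.
Terminal disclaimer: QN-647968 expires on the earlier of 30 May 2011 and 31 December 2009.

December 31, 2009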